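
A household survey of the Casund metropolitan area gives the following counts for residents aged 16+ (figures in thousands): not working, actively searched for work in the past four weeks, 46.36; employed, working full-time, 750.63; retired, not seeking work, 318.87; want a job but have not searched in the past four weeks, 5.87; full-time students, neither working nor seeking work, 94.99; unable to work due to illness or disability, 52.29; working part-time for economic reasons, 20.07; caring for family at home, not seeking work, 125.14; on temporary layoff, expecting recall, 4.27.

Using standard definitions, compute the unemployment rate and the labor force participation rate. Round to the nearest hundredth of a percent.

Unemployment rate ≈ 6.16%; labor force participation rate ≈ 57.90%.

Employed = 750.63 + 20.07 = 770.70 thousand (anyone who worked, including part-time for economic reasons, counts as employed).
Unemployed = 46.36 + 4.27 = 50.63 thousand (jobless and actively searching, or on temporary layoff).
Labor force = 770.70 + 50.63 = 821.33 thousand.
Not in labor force = 318.87 + 5.87 + 94.99 + 52.29 + 125.14 = 597.16 thousand (those not working and not actively searching are outside the labor force — including those who want a job but have given up searching).
Civilian working-age population = 821.33 + 597.16 = 1,418.49 thousand.
Unemployment rate = 50.63 / 821.33 = 6.16%.
Labor force participation rate = 821.33 / 1,418.49 = 57.90%.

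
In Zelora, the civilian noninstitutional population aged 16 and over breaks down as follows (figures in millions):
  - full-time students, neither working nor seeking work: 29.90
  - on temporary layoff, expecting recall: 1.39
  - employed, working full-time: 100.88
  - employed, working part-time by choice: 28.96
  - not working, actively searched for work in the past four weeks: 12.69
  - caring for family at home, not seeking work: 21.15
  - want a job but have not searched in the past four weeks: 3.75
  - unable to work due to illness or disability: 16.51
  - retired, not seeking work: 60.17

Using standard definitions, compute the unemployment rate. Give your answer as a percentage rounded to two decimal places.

Unemployment rate ≈ 9.78%.

Employed = 100.88 + 28.96 = 129.84 million.
Unemployed = 1.39 + 12.69 = 14.08 million (jobless and actively searching, or on temporary layoff).
Labor force = 129.84 + 14.08 = 143.92 million.
Unemployment rate = 14.08 / 143.92 = 9.78%.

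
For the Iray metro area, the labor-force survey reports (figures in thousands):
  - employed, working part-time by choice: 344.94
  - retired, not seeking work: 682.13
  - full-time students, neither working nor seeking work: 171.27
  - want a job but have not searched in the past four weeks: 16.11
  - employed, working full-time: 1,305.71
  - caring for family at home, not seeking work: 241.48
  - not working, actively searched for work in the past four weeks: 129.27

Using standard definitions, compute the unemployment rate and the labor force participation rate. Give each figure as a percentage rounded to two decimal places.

Unemployment rate ≈ 7.26%; labor force participation rate ≈ 61.57%.

Employed = 344.94 + 1,305.71 = 1,650.65 thousand.
Unemployed = 129.27 thousand.
Labor force = 1,650.65 + 129.27 = 1,779.92 thousand.
Not in labor force = 682.13 + 171.27 + 16.11 + 241.48 = 1,110.99 thousand (those not working and not actively searching are outside the labor force — including those who want a job but have given up searching).
Civilian working-age population = 1,779.92 + 1,110.99 = 2,890.91 thousand.
Unemployment rate = 129.27 / 1,779.92 = 7.26%.
Labor force participation rate = 1,779.92 / 2,890.91 = 61.57%.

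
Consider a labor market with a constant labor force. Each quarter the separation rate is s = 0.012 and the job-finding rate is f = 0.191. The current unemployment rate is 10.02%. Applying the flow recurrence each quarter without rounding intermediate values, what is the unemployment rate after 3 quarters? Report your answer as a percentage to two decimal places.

With a fixed labor force, u_{t+1} = u_t + s·(1−u_t) − f·u_t = u_t·(1−s−f) + s.
Here 1−s−f = 0.797 and s = 0.012.
u_1 = 0.100200 × 0.797 + 0.012 = 0.091859.
u_2 = 0.091859 × 0.797 + 0.012 = 0.085212.
u_3 = 0.085212 × 0.797 + 0.012 = 0.079914.

Unemployment rate after three quarters ≈ 7.99%.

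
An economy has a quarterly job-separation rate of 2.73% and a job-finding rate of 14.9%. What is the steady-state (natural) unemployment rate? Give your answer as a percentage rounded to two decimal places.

At steady state the flows balance: s·E = f·U, so U/(E+U) = s/(s+f).
u* = 2.73 / (2.73 + 14.9) = 2.73 / 17.63 = 15.48%.

Steady-state unemployment rate ≈ 15.48%.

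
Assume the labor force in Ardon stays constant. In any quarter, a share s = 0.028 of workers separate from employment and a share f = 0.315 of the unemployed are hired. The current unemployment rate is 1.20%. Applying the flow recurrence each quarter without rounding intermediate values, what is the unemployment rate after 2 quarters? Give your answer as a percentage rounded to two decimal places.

Unemployment rate after two quarters ≈ 5.16%.

With a fixed labor force, u_{t+1} = u_t + s·(1−u_t) − f·u_t = u_t·(1−s−f) + s.
Here 1−s−f = 0.657 and s = 0.028.
u_1 = 0.012000 × 0.657 + 0.028 = 0.035884.
u_2 = 0.035884 × 0.657 + 0.028 = 0.051576.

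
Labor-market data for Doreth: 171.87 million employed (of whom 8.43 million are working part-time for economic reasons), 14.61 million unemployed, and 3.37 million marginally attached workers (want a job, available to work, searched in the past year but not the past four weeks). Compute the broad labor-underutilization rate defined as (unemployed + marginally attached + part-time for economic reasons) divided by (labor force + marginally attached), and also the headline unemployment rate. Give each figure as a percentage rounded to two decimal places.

Labor force = 171.87 + 14.61 = 186.48 million.
Numerator = 14.61 + 3.37 + 8.43 = 26.41 million.
Denominator = 186.48 + 3.37 = 189.85 million.
Broad rate = 26.41 / 189.85 = 13.91%.
Headline unemployment rate = 14.61 / 186.48 = 7.83%.

Broad underutilization rate ≈ 13.91%; headline unemployment rate ≈ 7.83%.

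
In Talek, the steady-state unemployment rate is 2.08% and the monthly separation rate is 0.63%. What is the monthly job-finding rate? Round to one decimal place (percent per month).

From u* = s/(s+f): f = s·(1−u)/u.
f = 0.63 × (1 − 0.0208) / 0.0208 = 0.6169 / 0.0208 ≈ 29.7% per month.

Job-finding rate ≈ 29.7% per month.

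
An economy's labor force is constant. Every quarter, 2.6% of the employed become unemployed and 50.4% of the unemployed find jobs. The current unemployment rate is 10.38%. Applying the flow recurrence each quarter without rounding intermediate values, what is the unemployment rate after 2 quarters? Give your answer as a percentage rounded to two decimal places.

Unemployment rate after two quarters ≈ 6.11%.

With a fixed labor force, u_{t+1} = u_t + s·(1−u_t) − f·u_t = u_t·(1−s−f) + s.
Here 1−s−f = 0.470 and s = 0.026.
u_1 = 0.103800 × 0.470 + 0.026 = 0.074786.
u_2 = 0.074786 × 0.470 + 0.026 = 0.061149.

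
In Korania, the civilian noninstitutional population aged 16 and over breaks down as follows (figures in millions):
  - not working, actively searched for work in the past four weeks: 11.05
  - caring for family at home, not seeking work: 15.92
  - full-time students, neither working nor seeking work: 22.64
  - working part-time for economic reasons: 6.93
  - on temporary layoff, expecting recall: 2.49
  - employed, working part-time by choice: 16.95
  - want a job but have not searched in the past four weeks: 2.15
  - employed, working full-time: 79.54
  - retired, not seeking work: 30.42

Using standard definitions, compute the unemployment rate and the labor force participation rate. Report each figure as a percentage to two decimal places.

Employed = 6.93 + 16.95 + 79.54 = 103.42 million (anyone who worked, including part-time for economic reasons, counts as employed).
Unemployed = 11.05 + 2.49 = 13.54 million (jobless and actively searching, or on temporary layoff).
Labor force = 103.42 + 13.54 = 116.96 million.
Not in labor force = 15.92 + 22.64 + 2.15 + 30.42 = 71.13 million (those not working and not actively searching are outside the labor force — including those who want a job but have given up searching).
Civilian working-age population = 116.96 + 71.13 = 188.09 million.
Unemployment rate = 13.54 / 116.96 = 11.58%.
Labor force participation rate = 116.96 / 188.09 = 62.18%.

Unemployment rate ≈ 11.58%; labor force participation rate ≈ 62.18%.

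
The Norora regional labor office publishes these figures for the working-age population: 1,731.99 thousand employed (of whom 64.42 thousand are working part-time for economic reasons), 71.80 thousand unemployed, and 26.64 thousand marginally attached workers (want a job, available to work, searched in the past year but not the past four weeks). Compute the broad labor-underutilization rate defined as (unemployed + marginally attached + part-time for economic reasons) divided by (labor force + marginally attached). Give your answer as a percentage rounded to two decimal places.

Labor force = 1,731.99 + 71.80 = 1,803.79 thousand.
Numerator = 71.80 + 26.64 + 64.42 = 162.86 thousand.
Denominator = 1,803.79 + 26.64 = 1,830.43 thousand.
Broad rate = 162.86 / 1,830.43 = 8.90%.

Broad underutilization rate ≈ 8.90%.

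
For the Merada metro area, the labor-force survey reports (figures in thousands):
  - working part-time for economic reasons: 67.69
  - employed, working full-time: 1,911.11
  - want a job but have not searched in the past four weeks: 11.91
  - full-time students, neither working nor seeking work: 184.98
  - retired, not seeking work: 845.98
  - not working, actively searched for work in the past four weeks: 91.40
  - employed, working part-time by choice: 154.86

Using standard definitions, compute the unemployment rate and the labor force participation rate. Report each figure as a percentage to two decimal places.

Employed = 67.69 + 1,911.11 + 154.86 = 2,133.66 thousand (anyone who worked, including part-time for economic reasons, counts as employed).
Unemployed = 91.40 thousand.
Labor force = 2,133.66 + 91.40 = 2,225.06 thousand.
Not in labor force = 11.91 + 184.98 + 845.98 = 1,042.87 thousand (those not working and not actively searching are outside the labor force — including those who want a job but have given up searching).
Civilian working-age population = 2,225.06 + 1,042.87 = 3,267.93 thousand.
Unemployment rate = 91.40 / 2,225.06 = 4.11%.
Labor force participation rate = 2,225.06 / 3,267.93 = 68.09%.

Unemployment rate ≈ 4.11%; labor force participation rate ≈ 68.09%.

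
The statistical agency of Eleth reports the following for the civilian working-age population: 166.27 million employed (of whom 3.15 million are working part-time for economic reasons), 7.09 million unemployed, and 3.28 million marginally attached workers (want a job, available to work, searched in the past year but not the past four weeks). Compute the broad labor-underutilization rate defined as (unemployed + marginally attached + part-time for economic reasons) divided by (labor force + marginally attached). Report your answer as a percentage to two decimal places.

Labor force = 166.27 + 7.09 = 173.36 million.
Numerator = 7.09 + 3.28 + 3.15 = 13.52 million.
Denominator = 173.36 + 3.28 = 176.64 million.
Broad rate = 13.52 / 176.64 = 7.65%.

Broad underutilization rate ≈ 7.65%.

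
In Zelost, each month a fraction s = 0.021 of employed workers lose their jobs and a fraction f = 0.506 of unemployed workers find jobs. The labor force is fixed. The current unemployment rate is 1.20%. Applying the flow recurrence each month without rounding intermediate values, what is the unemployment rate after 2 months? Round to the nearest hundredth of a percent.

Unemployment rate after two months ≈ 3.36%.

With a fixed labor force, u_{t+1} = u_t + s·(1−u_t) − f·u_t = u_t·(1−s−f) + s.
Here 1−s−f = 0.473 and s = 0.021.
u_1 = 0.012000 × 0.473 + 0.021 = 0.026676.
u_2 = 0.026676 × 0.473 + 0.021 = 0.033618.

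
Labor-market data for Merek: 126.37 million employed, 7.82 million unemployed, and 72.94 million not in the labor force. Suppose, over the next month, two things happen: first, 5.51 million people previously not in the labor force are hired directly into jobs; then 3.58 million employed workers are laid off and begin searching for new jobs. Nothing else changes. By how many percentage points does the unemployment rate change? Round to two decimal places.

Initially, labor force = 126.37 + 7.82 = 134.19 million, so u = 7.82/134.19 = 5.83%.
After the first change, employed and labor force both rise by 5.51; unemployed unchanged → E = 131.88, U = 7.82, labor force = 139.70 million.
After the second change, employed falls and unemployed rises by 3.58; labor force unchanged → E = 128.30, U = 11.40, labor force = 139.70 million.
New unemployment rate = 11.40 / 139.70 = 8.16%.
Change = 8.16% − 5.83% = +2.33 percentage points.

The unemployment rate changes by +2.33 percentage points.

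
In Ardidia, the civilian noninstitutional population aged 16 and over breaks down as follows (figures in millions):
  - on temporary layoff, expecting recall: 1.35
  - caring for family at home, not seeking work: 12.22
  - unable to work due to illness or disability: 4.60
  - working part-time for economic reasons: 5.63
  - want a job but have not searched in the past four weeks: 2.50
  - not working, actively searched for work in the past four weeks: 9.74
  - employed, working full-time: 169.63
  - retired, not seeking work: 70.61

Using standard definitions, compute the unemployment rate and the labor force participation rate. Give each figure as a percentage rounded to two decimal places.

Unemployment rate ≈ 5.95%; labor force participation rate ≈ 67.45%.

Employed = 5.63 + 169.63 = 175.26 million (anyone who worked, including part-time for economic reasons, counts as employed).
Unemployed = 1.35 + 9.74 = 11.09 million (jobless and actively searching, or on temporary layoff).
Labor force = 175.26 + 11.09 = 186.35 million.
Not in labor force = 12.22 + 4.60 + 2.50 + 70.61 = 89.93 million (those not working and not actively searching are outside the labor force — including those who want a job but have given up searching).
Civilian working-age population = 186.35 + 89.93 = 276.28 million.
Unemployment rate = 11.09 / 186.35 = 5.95%.
Labor force participation rate = 186.35 / 276.28 = 67.45%.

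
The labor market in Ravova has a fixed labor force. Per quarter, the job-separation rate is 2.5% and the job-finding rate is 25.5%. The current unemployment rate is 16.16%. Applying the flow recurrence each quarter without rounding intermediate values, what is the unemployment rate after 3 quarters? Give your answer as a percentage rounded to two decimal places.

With a fixed labor force, u_{t+1} = u_t + s·(1−u_t) − f·u_t = u_t·(1−s−f) + s.
Here 1−s−f = 0.720 and s = 0.025.
u_1 = 0.161600 × 0.720 + 0.025 = 0.141352.
u_2 = 0.141352 × 0.720 + 0.025 = 0.126773.
u_3 = 0.126773 × 0.720 + 0.025 = 0.116277.

Unemployment rate after three quarters ≈ 11.63%.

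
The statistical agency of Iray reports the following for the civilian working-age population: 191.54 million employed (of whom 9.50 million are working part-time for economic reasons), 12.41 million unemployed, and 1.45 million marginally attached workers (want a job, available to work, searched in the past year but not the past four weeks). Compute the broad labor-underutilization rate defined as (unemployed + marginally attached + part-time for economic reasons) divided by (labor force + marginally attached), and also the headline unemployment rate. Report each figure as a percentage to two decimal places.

Broad underutilization rate ≈ 11.37%; headline unemployment rate ≈ 6.08%.

Labor force = 191.54 + 12.41 = 203.95 million.
Numerator = 12.41 + 1.45 + 9.50 = 23.36 million.
Denominator = 203.95 + 1.45 = 205.40 million.
Broad rate = 23.36 / 205.40 = 11.37%.
Headline unemployment rate = 12.41 / 203.95 = 6.08%.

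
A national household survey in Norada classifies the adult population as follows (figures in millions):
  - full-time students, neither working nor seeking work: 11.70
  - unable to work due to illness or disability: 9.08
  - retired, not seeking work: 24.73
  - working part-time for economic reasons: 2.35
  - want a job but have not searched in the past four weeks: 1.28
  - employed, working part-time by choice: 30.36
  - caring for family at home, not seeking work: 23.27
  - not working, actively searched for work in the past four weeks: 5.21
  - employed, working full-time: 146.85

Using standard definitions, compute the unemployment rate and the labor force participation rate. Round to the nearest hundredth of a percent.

Unemployment rate ≈ 2.82%; labor force participation rate ≈ 72.51%.

Employed = 2.35 + 30.36 + 146.85 = 179.56 million (anyone who worked, including part-time for economic reasons, counts as employed).
Unemployed = 5.21 million.
Labor force = 179.56 + 5.21 = 184.77 million.
Not in labor force = 11.70 + 9.08 + 24.73 + 1.28 + 23.27 = 70.06 million (those not working and not actively searching are outside the labor force — including those who want a job but have given up searching).
Civilian working-age population = 184.77 + 70.06 = 254.83 million.
Unemployment rate = 5.21 / 184.77 = 2.82%.
Labor force participation rate = 184.77 / 254.83 = 72.51%.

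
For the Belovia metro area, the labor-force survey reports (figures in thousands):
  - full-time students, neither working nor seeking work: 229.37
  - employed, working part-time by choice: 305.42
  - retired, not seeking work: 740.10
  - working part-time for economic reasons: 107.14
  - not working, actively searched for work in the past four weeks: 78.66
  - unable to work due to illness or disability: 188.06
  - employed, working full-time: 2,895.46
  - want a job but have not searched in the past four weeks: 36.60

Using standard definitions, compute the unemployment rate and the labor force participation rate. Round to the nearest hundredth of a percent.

Unemployment rate ≈ 2.32%; labor force participation rate ≈ 73.93%.

Employed = 305.42 + 107.14 + 2,895.46 = 3,308.02 thousand (anyone who worked, including part-time for economic reasons, counts as employed).
Unemployed = 78.66 thousand.
Labor force = 3,308.02 + 78.66 = 3,386.68 thousand.
Not in labor force = 229.37 + 740.10 + 188.06 + 36.60 = 1,194.13 thousand (those not working and not actively searching are outside the labor force — including those who want a job but have given up searching).
Civilian working-age population = 3,386.68 + 1,194.13 = 4,580.81 thousand.
Unemployment rate = 78.66 / 3,386.68 = 2.32%.
Labor force participation rate = 3,386.68 / 4,580.81 = 73.93%.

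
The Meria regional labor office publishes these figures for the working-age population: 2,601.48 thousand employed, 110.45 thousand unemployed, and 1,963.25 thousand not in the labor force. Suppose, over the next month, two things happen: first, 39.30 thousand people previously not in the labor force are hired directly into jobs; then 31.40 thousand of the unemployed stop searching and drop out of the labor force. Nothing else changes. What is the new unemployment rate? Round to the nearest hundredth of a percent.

New unemployment rate ≈ 2.91%.

Initially, labor force = 2,601.48 + 110.45 = 2,711.93 thousand, so u = 110.45/2,711.93 = 4.07%.
After the first change, employed and labor force both rise by 39.30; unemployed unchanged → E = 2,640.78, U = 110.45, labor force = 2,751.23 thousand.
After the second change, unemployed and labor force both fall by 31.40 → E = 2,640.78, U = 79.05, labor force = 2,719.83 thousand.
New unemployment rate = 79.05 / 2,719.83 = 2.91%.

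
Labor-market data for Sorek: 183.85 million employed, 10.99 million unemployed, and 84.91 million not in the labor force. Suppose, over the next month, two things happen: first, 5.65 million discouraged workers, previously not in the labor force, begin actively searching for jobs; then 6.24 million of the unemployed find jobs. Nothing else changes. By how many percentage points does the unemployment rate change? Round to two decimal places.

The unemployment rate changes by −0.45 percentage points.

Initially, labor force = 183.85 + 10.99 = 194.84 million, so u = 10.99/194.84 = 5.64%.
After the first change, unemployed and labor force both rise by 5.65 → E = 183.85, U = 16.64, labor force = 200.49 million.
After the second change, unemployed falls and employed rises by 6.24; labor force unchanged → E = 190.09, U = 10.40, labor force = 200.49 million.
New unemployment rate = 10.40 / 200.49 = 5.19%.
Change = 5.19% − 5.64% = −0.45 percentage points.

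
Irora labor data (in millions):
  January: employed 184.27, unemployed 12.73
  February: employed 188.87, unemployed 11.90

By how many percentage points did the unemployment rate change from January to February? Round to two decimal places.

January: labor force = 184.27 + 12.73 = 197.00; u = 12.73/197.00 = 6.46%.
February: labor force = 188.87 + 11.90 = 200.77; u = 11.90/200.77 = 5.93%.
Change = 5.93% − 6.46% = −0.53 pp.

The unemployment rate changed by −0.53 percentage points.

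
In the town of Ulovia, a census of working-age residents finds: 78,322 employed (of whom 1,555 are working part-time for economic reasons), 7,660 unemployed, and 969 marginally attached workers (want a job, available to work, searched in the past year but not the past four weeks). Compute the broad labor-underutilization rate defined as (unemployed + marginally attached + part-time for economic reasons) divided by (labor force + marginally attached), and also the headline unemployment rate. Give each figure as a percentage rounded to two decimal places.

Broad underutilization rate ≈ 11.71%; headline unemployment rate ≈ 8.91%.

Labor force = 78,322 + 7,660 = 85,982.
Numerator = 7,660 + 969 + 1,555 = 10,184.
Denominator = 85,982 + 969 = 86,951.
Broad rate = 10,184 / 86,951 = 11.71%.
Headline unemployment rate = 7,660 / 85,982 = 8.91%.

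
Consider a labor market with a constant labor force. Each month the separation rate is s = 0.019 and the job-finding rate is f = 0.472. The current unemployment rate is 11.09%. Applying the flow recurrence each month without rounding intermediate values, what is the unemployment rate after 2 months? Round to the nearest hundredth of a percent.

With a fixed labor force, u_{t+1} = u_t + s·(1−u_t) − f·u_t = u_t·(1−s−f) + s.
Here 1−s−f = 0.509 and s = 0.019.
u_1 = 0.110900 × 0.509 + 0.019 = 0.075448.
u_2 = 0.075448 × 0.509 + 0.019 = 0.057403.

Unemployment rate after two months ≈ 5.74%.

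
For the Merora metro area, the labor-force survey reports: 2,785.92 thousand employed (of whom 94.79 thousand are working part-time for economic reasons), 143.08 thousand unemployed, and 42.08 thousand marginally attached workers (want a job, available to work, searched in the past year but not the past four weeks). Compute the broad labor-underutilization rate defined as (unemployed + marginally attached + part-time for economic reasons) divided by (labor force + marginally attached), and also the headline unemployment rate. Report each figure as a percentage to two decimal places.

Labor force = 2,785.92 + 143.08 = 2,929.00 thousand.
Numerator = 143.08 + 42.08 + 94.79 = 279.95 thousand.
Denominator = 2,929.00 + 42.08 = 2,971.08 thousand.
Broad rate = 279.95 / 2,971.08 = 9.42%.
Headline unemployment rate = 143.08 / 2,929.00 = 4.88%.

Broad underutilization rate ≈ 9.42%; headline unemployment rate ≈ 4.88%.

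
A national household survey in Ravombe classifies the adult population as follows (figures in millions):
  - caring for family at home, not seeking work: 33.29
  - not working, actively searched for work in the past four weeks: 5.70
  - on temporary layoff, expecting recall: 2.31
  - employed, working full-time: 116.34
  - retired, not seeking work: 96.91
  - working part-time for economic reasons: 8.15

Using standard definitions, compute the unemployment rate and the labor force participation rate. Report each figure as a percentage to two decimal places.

Unemployment rate ≈ 6.05%; labor force participation rate ≈ 50.44%.

Employed = 116.34 + 8.15 = 124.49 million (anyone who worked, including part-time for economic reasons, counts as employed).
Unemployed = 5.70 + 2.31 = 8.01 million (jobless and actively searching, or on temporary layoff).
Labor force = 124.49 + 8.01 = 132.50 million.
Not in labor force = 33.29 + 96.91 = 130.20 million (those not working and not actively searching are outside the labor force).
Civilian working-age population = 132.50 + 130.20 = 262.70 million.
Unemployment rate = 8.01 / 132.50 = 6.05%.
Labor force participation rate = 132.50 / 262.70 = 50.44%.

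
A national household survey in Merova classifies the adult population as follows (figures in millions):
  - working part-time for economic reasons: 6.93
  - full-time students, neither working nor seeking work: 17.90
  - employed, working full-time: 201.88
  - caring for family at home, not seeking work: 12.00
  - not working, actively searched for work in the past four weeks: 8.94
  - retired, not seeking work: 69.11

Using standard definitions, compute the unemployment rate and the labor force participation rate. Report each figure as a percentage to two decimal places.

Unemployment rate ≈ 4.11%; labor force participation rate ≈ 68.74%.

Employed = 6.93 + 201.88 = 208.81 million (anyone who worked, including part-time for economic reasons, counts as employed).
Unemployed = 8.94 million.
Labor force = 208.81 + 8.94 = 217.75 million.
Not in labor force = 17.90 + 12.00 + 69.11 = 99.01 million (those not working and not actively searching are outside the labor force).
Civilian working-age population = 217.75 + 99.01 = 316.76 million.
Unemployment rate = 8.94 / 217.75 = 4.11%.
Labor force participation rate = 217.75 / 316.76 = 68.74%.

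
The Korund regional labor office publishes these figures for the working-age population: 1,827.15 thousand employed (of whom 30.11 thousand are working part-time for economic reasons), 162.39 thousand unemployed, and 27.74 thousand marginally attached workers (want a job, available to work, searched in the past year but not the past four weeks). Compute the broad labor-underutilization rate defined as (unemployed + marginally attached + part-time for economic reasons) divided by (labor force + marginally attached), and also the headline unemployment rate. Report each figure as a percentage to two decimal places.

Broad underutilization rate ≈ 10.92%; headline unemployment rate ≈ 8.16%.

Labor force = 1,827.15 + 162.39 = 1,989.54 thousand.
Numerator = 162.39 + 27.74 + 30.11 = 220.24 thousand.
Denominator = 1,989.54 + 27.74 = 2,017.28 thousand.
Broad rate = 220.24 / 2,017.28 = 10.92%.
Headline unemployment rate = 162.39 / 1,989.54 = 8.16%.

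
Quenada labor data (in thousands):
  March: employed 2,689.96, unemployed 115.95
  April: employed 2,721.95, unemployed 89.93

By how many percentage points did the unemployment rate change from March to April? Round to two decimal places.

March: labor force = 2,689.96 + 115.95 = 2,805.91; u = 115.95/2,805.91 = 4.13%.
April: labor force = 2,721.95 + 89.93 = 2,811.88; u = 89.93/2,811.88 = 3.20%.
Change = 3.20% − 4.13% = −0.93 pp.

The unemployment rate changed by −0.93 percentage points.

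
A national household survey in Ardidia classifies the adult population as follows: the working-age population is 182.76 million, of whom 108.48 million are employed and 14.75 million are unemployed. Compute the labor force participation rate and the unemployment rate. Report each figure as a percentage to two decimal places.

Labor force participation rate ≈ 67.43%; unemployment rate ≈ 11.97%.

Labor force = employed + unemployed = 108.48 + 14.75 = 123.23 million.
Unemployment rate = 14.75 / 123.23 = 11.97%.
Labor force participation rate = 123.23 / 182.76 = 67.43%.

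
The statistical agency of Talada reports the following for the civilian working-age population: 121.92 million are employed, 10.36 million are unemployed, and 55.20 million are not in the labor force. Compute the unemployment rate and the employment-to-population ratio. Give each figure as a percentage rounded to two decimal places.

Labor force = employed + unemployed = 121.92 + 10.36 = 132.28 million.
Working-age population = 132.28 + 55.20 = 187.48 million.
Unemployment rate = 10.36 / 132.28 = 7.83%.
Employment-population ratio = 121.92 / 187.48 = 65.03%.

Unemployment rate ≈ 7.83%; employment-population ratio ≈ 65.03%.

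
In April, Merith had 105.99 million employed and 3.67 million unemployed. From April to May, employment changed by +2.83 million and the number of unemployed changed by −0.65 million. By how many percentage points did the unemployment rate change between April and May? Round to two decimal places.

The unemployment rate changed by −0.65 percentage points.

April: labor force = 105.99 + 3.67 = 109.66; u = 3.67/109.66 = 3.35%.
May: labor force = 108.82 + 3.02 = 111.84; u = 3.02/111.84 = 2.70%.
Change = 2.70% − 3.35% = −0.65 pp.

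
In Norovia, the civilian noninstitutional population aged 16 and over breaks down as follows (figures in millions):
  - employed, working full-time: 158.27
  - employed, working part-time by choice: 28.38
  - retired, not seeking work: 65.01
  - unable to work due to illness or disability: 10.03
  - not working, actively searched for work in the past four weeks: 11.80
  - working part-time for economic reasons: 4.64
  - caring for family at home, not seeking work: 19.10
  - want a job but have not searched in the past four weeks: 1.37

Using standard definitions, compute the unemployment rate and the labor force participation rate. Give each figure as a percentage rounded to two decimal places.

Unemployment rate ≈ 5.81%; labor force participation rate ≈ 68.01%.

Employed = 158.27 + 28.38 + 4.64 = 191.29 million (anyone who worked, including part-time for economic reasons, counts as employed).
Unemployed = 11.80 million.
Labor force = 191.29 + 11.80 = 203.09 million.
Not in labor force = 65.01 + 10.03 + 19.10 + 1.37 = 95.51 million (those not working and not actively searching are outside the labor force — including those who want a job but have given up searching).
Civilian working-age population = 203.09 + 95.51 = 298.60 million.
Unemployment rate = 11.80 / 203.09 = 5.81%.
Labor force participation rate = 203.09 / 298.60 = 68.01%.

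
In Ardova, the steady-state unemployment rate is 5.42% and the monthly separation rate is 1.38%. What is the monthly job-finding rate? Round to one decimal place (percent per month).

Job-finding rate ≈ 24.1% per month.

From u* = s/(s+f): f = s·(1−u)/u.
f = 1.38 × (1 − 0.0542) / 0.0542 = 1.3052 / 0.0542 ≈ 24.1% per month.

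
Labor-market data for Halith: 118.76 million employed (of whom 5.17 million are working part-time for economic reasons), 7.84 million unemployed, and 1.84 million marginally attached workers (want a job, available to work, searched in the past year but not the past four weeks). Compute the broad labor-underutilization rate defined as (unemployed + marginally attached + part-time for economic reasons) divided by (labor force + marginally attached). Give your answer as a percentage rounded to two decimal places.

Broad underutilization rate ≈ 11.56%.

Labor force = 118.76 + 7.84 = 126.60 million.
Numerator = 7.84 + 1.84 + 5.17 = 14.85 million.
Denominator = 126.60 + 1.84 = 128.44 million.
Broad rate = 14.85 / 128.44 = 11.56%.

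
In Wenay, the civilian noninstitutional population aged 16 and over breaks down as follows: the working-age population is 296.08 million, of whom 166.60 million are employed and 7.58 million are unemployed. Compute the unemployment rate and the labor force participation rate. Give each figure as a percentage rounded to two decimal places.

Unemployment rate ≈ 4.35%; labor force participation rate ≈ 58.83%.

Labor force = employed + unemployed = 166.60 + 7.58 = 174.18 million.
Unemployment rate = 7.58 / 174.18 = 4.35%.
Labor force participation rate = 174.18 / 296.08 = 58.83%.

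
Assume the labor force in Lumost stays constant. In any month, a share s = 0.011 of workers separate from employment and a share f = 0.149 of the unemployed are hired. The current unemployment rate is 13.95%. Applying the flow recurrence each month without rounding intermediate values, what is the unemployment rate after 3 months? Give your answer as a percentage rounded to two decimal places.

Unemployment rate after three months ≈ 11.07%.

With a fixed labor force, u_{t+1} = u_t + s·(1−u_t) − f·u_t = u_t·(1−s−f) + s.
Here 1−s−f = 0.840 and s = 0.011.
u_1 = 0.139500 × 0.840 + 0.011 = 0.128180.
u_2 = 0.128180 × 0.840 + 0.011 = 0.118671.
u_3 = 0.118671 × 0.840 + 0.011 = 0.110684.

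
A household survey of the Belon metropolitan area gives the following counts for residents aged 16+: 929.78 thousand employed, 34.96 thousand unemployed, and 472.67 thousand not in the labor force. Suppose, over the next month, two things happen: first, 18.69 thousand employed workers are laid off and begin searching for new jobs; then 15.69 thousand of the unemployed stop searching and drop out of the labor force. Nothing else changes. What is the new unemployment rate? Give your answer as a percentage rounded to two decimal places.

New unemployment rate ≈ 4.00%.

Initially, labor force = 929.78 + 34.96 = 964.74 thousand, so u = 34.96/964.74 = 3.62%.
After the first change, employed falls and unemployed rises by 18.69; labor force unchanged → E = 911.09, U = 53.65, labor force = 964.74 thousand.
After the second change, unemployed and labor force both fall by 15.69 → E = 911.09, U = 37.96, labor force = 949.05 thousand.
New unemployment rate = 37.96 / 949.05 = 4.00%.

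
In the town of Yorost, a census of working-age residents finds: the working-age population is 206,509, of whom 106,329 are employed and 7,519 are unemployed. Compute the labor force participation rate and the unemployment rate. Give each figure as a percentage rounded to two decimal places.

Labor force participation rate ≈ 55.13%; unemployment rate ≈ 6.60%.

Labor force = employed + unemployed = 106,329 + 7,519 = 113,848.
Unemployment rate = 7,519 / 113,848 = 6.60%.
Labor force participation rate = 113,848 / 206,509 = 55.13%.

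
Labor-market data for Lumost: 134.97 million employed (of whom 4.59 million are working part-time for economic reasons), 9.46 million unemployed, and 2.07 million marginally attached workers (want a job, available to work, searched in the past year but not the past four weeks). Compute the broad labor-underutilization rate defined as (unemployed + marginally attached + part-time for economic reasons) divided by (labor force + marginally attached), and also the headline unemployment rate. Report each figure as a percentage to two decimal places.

Labor force = 134.97 + 9.46 = 144.43 million.
Numerator = 9.46 + 2.07 + 4.59 = 16.12 million.
Denominator = 144.43 + 2.07 = 146.50 million.
Broad rate = 16.12 / 146.50 = 11.00%.
Headline unemployment rate = 9.46 / 144.43 = 6.55%.

Broad underutilization rate ≈ 11.00%; headline unemployment rate ≈ 6.55%.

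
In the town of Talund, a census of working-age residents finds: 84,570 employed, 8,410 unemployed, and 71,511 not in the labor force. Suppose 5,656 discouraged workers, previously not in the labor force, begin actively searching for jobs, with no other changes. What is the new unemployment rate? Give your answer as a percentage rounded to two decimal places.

New unemployment rate ≈ 14.26%.

Initially, labor force = 84,570 + 8,410 = 92,980, so u = 8,410/92,980 = 9.04%.
After the change, unemployed and labor force both rise by 5,656 → E = 84,570, U = 14,066, labor force = 98,636.
New unemployment rate = 14,066 / 98,636 = 14.26%.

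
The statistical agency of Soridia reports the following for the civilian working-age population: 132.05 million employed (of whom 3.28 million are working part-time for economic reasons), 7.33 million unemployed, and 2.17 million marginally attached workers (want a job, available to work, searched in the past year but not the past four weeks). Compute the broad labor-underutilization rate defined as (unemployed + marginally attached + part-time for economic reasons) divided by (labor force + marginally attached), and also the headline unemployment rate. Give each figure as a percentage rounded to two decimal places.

Broad underutilization rate ≈ 9.03%; headline unemployment rate ≈ 5.26%.

Labor force = 132.05 + 7.33 = 139.38 million.
Numerator = 7.33 + 2.17 + 3.28 = 12.78 million.
Denominator = 139.38 + 2.17 = 141.55 million.
Broad rate = 12.78 / 141.55 = 9.03%.
Headline unemployment rate = 7.33 / 139.38 = 5.26%.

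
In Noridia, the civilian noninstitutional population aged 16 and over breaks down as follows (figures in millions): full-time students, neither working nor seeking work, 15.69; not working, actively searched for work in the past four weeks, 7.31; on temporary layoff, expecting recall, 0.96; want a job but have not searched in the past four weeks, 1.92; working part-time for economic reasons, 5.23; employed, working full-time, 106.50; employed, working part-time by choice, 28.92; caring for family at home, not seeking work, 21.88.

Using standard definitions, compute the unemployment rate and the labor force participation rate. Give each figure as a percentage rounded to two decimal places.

Employed = 5.23 + 106.50 + 28.92 = 140.65 million (anyone who worked, including part-time for economic reasons, counts as employed).
Unemployed = 7.31 + 0.96 = 8.27 million (jobless and actively searching, or on temporary layoff).
Labor force = 140.65 + 8.27 = 148.92 million.
Not in labor force = 15.69 + 1.92 + 21.88 = 39.49 million (those not working and not actively searching are outside the labor force — including those who want a job but have given up searching).
Civilian working-age population = 148.92 + 39.49 = 188.41 million.
Unemployment rate = 8.27 / 148.92 = 5.55%.
Labor force participation rate = 148.92 / 188.41 = 79.04%.

Unemployment rate ≈ 5.55%; labor force participation rate ≈ 79.04%.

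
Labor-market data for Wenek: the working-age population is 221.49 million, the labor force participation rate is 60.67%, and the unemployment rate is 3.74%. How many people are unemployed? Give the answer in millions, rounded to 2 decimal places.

Labor force = 0.6067 × 221.49 = 134.38 million.
Unemployed = 0.0374 × 134.38 ≈ 5.03 million.

About 5.03 million are unemployed.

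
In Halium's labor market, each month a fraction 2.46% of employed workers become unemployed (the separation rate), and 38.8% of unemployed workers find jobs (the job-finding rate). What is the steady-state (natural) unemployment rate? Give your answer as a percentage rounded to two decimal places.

Steady-state unemployment rate ≈ 5.96%.

At steady state the flows balance: s·E = f·U, so U/(E+U) = s/(s+f).
u* = 2.46 / (2.46 + 38.8) = 2.46 / 41.26 = 5.96%.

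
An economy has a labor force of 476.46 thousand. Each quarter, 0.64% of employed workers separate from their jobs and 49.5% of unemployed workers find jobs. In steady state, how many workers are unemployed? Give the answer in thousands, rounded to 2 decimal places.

Steady-state unemployment rate u* = s/(s+f) = 0.64/(0.64+49.5) = 0.012764.
Unemployed = u* × labor force = 0.012764 × 476.46 ≈ 6.08 thousand.

About 6.08 thousand are unemployed in steady state.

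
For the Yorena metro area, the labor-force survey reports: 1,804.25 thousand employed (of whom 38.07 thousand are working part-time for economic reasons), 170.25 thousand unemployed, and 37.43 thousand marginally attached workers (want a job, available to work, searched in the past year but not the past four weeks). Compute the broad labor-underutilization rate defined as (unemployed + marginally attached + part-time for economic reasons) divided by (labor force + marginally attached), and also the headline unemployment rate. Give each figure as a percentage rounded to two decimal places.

Broad underutilization rate ≈ 12.21%; headline unemployment rate ≈ 8.62%.

Labor force = 1,804.25 + 170.25 = 1,974.50 thousand.
Numerator = 170.25 + 37.43 + 38.07 = 245.75 thousand.
Denominator = 1,974.50 + 37.43 = 2,011.93 thousand.
Broad rate = 245.75 / 2,011.93 = 12.21%.
Headline unemployment rate = 170.25 / 1,974.50 = 8.62%.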